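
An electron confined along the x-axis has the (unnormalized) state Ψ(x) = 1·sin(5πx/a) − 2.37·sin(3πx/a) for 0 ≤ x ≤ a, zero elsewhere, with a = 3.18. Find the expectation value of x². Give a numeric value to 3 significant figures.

⟨x²⟩ = ∫ x²·|Ψ|² dx / ∫|Ψ|² dx (integrals over the domain).
On 0 ≤ x ≤ a (j ≠ l): ∫sin²(jπx/a) dx = a/2, ∫sin(jπx/a)·sin(lπx/a) dx = 0; diagonal moments ∫x·sin²(jπx/a) dx = a²/4, ∫x²·sin²(jπx/a) dx = a³·(1/6 − 1/(4j²π²)); cross terms ∫x·sin(jπx/a)·sin(lπx/a) dx = 0 for j + l even and −4jla²/(π²(j² − l²)²) for j + l odd, ∫x²·sin(jπx/a)·sin(lπx/a) dx = (−1)^(j+l)·4jla³/(π²(j² − l²)²); higher powers the same way via product-to-sum and parts.
State is unnormalized: ∫|Ψ|² dx = 10.521, and ∫Ψ*·x²·Ψ dx = 31.303, so ⟨x²⟩ = 31.303 / 10.521.
⟨x²⟩ = 2.9753.

2.98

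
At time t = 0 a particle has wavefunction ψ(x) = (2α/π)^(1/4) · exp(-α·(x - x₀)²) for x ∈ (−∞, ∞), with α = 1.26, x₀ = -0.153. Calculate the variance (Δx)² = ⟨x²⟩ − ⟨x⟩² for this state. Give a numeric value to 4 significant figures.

Compute ⟨x⟩ and ⟨x²⟩ separately, then (Δx)² = ⟨x²⟩ − ⟨x⟩².
Gaussian moments (u = x − x₀): ∫u^(2j)·e^(−2αu²) du = (2j−1)!!/(4α)^j · √(π/(2α)), odd powers integrate to 0; here √(π/(2α)) = 1.1165.
⟨x⟩ = -0.15300 and ⟨x²⟩ = 0.22182.
(Δx)² = 0.22182 − (-0.15300)² = 0.19841.

0.1984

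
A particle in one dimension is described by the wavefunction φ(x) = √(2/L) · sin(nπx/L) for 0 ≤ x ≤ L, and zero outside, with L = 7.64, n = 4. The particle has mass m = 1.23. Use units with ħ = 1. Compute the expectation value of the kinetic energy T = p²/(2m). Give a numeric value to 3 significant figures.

T = −(ħ²/2m) d²/dx², so ⟨T⟩ = −(ħ²/2m) ∫ φ*·φ'' dx; with m = 1.23.
d/dx sin(nπx/L) = (nπ/L)·cos(nπx/L) and d²/dx² sin(nπx/L) = −(nπ/L)²·sin(nπx/L); on 0 ≤ x ≤ L, ∫sin²(nπx/L) dx = L/2 and ∫sin(nπx/L)·cos(nπx/L) dx = 0.
⟨T⟩ = 1.0998.

1.10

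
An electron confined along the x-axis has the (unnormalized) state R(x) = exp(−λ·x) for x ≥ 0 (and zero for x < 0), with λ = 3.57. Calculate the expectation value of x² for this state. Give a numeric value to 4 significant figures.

⟨x²⟩ = ∫ x²·|R|² dx / ∫|R|² dx (integrals over the domain).
Every integrand reduces to terms xʲ·e^(−2λx) on [0, ∞); use ∫₀^∞ xʲ·e^(−2λx) dx = j!/(2λ)^(j+1).
State is unnormalized: ∫|R|² dx = 0.14006, and ∫R*·x²·R dx = 0.0054946, so ⟨x²⟩ = 0.0054946 / 0.14006.
⟨x²⟩ = 0.039231.

0.03923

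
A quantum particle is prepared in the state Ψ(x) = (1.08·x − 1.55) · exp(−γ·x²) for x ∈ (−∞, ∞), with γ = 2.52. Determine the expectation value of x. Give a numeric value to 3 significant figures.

-0.132

⟨x⟩ = ∫ x·|Ψ|² dx / ∫|Ψ|² dx (integrals over the domain).
Expand each integrand as polynomial × e^(−2γx²) and use ∫x^(2j)·e^(−2γx²) dx = (2j−1)!!/(4γ)^j · √(π/(2γ)), odd powers → 0; here √(π/(2γ)) = 0.78951.
State is unnormalized: ∫|Ψ|² dx = 1.9882, and ∫Ψ*·x·Ψ dx = -0.26223, so ⟨x⟩ = -0.26223 / 1.9882.
⟨x⟩ = -0.13190.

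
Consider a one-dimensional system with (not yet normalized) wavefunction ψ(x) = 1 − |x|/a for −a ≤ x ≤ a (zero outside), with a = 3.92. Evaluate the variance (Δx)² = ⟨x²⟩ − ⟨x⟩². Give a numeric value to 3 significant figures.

1.54

Compute ⟨x⟩ and ⟨x²⟩ separately, then (Δx)² = ⟨x²⟩ − ⟨x⟩².
ψ is even, so ∫ over [−a, a] = 2∫₀ᵃ with ψ = 1 − x/a there: ∫₀ᵃ (1 − x/a)² dx = a/3, ∫₀ᵃ x²(1 − x/a)² dx = a³/30, ∫₀ᵃ x⁴(1 − x/a)² dx = a⁵/105.
Normalization: ∫|ψ|² dx = 2.6133.
⟨x⟩ = 0.0000 and ⟨x²⟩ = 1.5366.
(Δx)² = 1.5366 − (0.0000)² = 1.5366.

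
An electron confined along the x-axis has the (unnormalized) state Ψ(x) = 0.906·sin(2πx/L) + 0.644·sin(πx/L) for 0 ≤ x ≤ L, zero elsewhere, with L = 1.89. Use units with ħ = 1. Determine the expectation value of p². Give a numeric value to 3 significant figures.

8.27

p² Ψ = −ħ² d²Ψ/dx²; ⟨p²⟩ = −ħ² ∫ Ψ*·Ψ'' dx / ∫|Ψ|² dx.
d²/dx² sin(jπx/L) = −(jπ/L)²·sin(jπx/L); on 0 ≤ x ≤ L, ∫sin²(jπx/L) dx = L/2 and ∫sin(jπx/L)·sin(lπx/L) dx = 0 for j ≠ l, so only diagonal terms survive in ∫|Ψ|² and ∫Ψ·Ψ″; ∫Ψ·Ψ′ dx = [Ψ²/2] between the walls = 0.
State is unnormalized: ∫|Ψ|² dx = 1.1676, and ∫Ψ*·(−ħ² Ψ'') dx = 9.6557, so ⟨p²⟩ = 9.6557 / 1.1676.
⟨p²⟩ = 8.2696.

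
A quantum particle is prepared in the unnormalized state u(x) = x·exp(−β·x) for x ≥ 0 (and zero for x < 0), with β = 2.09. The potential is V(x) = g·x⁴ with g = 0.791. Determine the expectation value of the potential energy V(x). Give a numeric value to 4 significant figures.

⟨V⟩ = ∫ V(x)·|u|² dx / ∫|u|² dx.
Every integrand reduces to terms xʲ·e^(−2βx) on [0, ∞); use ∫₀^∞ xʲ·e^(−2βx) dx = j!/(2β)^(j+1).
State is unnormalized: ∫|u|² dx = 0.027384, and ∫u*·V(x)·u dx = 0.025543, so ⟨V⟩ = 0.025543 / 0.027384.
⟨V⟩ = 0.93277.

0.9328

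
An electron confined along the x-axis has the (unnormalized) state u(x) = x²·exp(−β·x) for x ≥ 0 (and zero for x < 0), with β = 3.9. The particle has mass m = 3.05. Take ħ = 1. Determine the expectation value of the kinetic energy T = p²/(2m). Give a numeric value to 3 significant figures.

0.831

T = −(ħ²/2m) d²/dx², so ⟨T⟩ = −(ħ²/2m) ∫ u*·u'' dx / ∫|u|² dx; with m = 3.05.
Differentiate x²·exp(−β·x) with the product rule; every integrand then reduces to terms xʲ·e^(−2βx) on [0, ∞), with ∫₀^∞ xʲ·e^(−2βx) dx = j!/(2β)^(j+1).
State is unnormalized: ∫|u|² dx = 0.00083126, and ∫u*·(−ħ²/2m · u'') dx = 0.00069090, so ⟨T⟩ = 0.00069090 / 0.00083126.
⟨T⟩ = 0.83115.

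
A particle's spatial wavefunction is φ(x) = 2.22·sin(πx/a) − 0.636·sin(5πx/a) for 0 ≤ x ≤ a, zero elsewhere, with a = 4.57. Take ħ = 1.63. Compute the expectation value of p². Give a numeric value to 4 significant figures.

3.541

p² φ = −ħ² d²φ/dx²; ⟨p²⟩ = −ħ² ∫ φ*·φ'' dx / ∫|φ|² dx.
d²/dx² sin(jπx/a) = −(jπ/a)²·sin(jπx/a); on 0 ≤ x ≤ a, ∫sin²(jπx/a) dx = a/2 and ∫sin(jπx/a)·sin(lπx/a) dx = 0 for j ≠ l, so only diagonal terms survive in ∫|φ|² and ∫φ·φ″; ∫φ·φ′ dx = [φ²/2] between the walls = 0.
State is unnormalized: ∫|φ|² dx = 12.186, and ∫φ*·(−ħ² φ'') dx = 43.152, so ⟨p²⟩ = 43.152 / 12.186.
⟨p²⟩ = 3.5412.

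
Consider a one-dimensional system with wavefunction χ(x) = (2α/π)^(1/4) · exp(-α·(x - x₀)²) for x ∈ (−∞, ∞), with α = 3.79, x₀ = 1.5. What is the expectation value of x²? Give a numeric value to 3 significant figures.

⟨x²⟩ = ∫ x²·|χ|² dx (integrals over the domain).
Gaussian moments (u = x − x₀): ∫u^(2j)·e^(−2αu²) du = (2j−1)!!/(4α)^j · √(π/(2α)), odd powers integrate to 0; here √(π/(2α)) = 0.64378.
⟨x²⟩ = 2.3160.

2.32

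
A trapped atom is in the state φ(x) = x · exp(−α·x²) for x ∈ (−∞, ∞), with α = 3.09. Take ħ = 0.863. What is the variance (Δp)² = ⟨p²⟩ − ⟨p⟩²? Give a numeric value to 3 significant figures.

6.90

Compute ⟨p⟩ and ⟨p²⟩ separately; (Δp)² = ⟨p²⟩ − ⟨p⟩².
Expand each integrand as polynomial × e^(−2αx²) and use ∫x^(2j)·e^(−2αx²) dx = (2j−1)!!/(4α)^j · √(π/(2α)), odd powers → 0; here √(π/(2α)) = 0.71299. Differentiate with the product rule, d/dx e^(−αx²) = −2αx·e^(−αx²).
Normalization: ∫|φ|² dx = 0.057685.
⟨p⟩ = 0.0000 and ⟨p²⟩ = 6.9040.
(Δp)² = 6.9040 − (0.0000)² = 6.9040.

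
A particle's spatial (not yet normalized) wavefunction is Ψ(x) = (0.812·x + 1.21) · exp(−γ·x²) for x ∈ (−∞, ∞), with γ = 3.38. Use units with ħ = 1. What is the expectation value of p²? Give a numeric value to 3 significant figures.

p² Ψ = −ħ² d²Ψ/dx²; ⟨p²⟩ = −ħ² ∫ Ψ*·Ψ'' dx / ∫|Ψ|² dx.
Expand each integrand as polynomial × e^(−2γx²) and use ∫x^(2j)·e^(−2γx²) dx = (2j−1)!!/(4γ)^j · √(π/(2γ)), odd powers → 0; here √(π/(2γ)) = 0.68171. Differentiate with the product rule, d/dx e^(−γx²) = −2γx·e^(−γx²).
State is unnormalized: ∫|Ψ|² dx = 1.0313, and ∫Ψ*·(−ħ² Ψ'') dx = 3.7107, so ⟨p²⟩ = 3.7107 / 1.0313.
⟨p²⟩ = 3.5979.

3.60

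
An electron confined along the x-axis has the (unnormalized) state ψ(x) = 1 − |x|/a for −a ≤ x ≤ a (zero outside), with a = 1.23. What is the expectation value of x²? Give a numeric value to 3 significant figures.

⟨x²⟩ = ∫ x²·|ψ|² dx / ∫|ψ|² dx (integrals over the domain).
ψ is even, so ∫ over [−a, a] = 2∫₀ᵃ with ψ = 1 − x/a there: ∫₀ᵃ (1 − x/a)² dx = a/3, ∫₀ᵃ x²(1 − x/a)² dx = a³/30, ∫₀ᵃ x⁴(1 − x/a)² dx = a⁵/105.
State is unnormalized: ∫|ψ|² dx = 0.82000, and ∫ψ*·x²·ψ dx = 0.12406, so ⟨x²⟩ = 0.12406 / 0.82000.
⟨x²⟩ = 0.15129.

0.151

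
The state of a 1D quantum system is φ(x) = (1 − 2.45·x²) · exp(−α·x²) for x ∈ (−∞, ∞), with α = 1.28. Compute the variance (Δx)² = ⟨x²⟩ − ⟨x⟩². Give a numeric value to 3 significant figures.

0.418

Compute ⟨x⟩ and ⟨x²⟩ separately, then (Δx)² = ⟨x²⟩ − ⟨x⟩².
Expand each integrand as polynomial × e^(−2αx²) and use ∫x^(2j)·e^(−2αx²) dx = (2j−1)!!/(4α)^j · √(π/(2α)), odd powers → 0; here √(π/(2α)) = 1.1078.
Normalization: ∫|φ|² dx = 0.80857.
⟨x⟩ = 0.0000 and ⟨x²⟩ = 0.41839.
(Δx)² = 0.41839 − (0.0000)² = 0.41839.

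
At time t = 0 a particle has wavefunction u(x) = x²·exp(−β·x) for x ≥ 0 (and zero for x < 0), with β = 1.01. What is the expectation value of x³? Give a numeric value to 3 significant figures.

⟨x³⟩ = ∫ x³·|u|² dx / ∫|u|² dx (integrals over the domain).
Every integrand reduces to terms xʲ·e^(−2βx) on [0, ∞); use ∫₀^∞ xʲ·e^(−2βx) dx = j!/(2β)^(j+1).
State is unnormalized: ∫|u|² dx = 0.71360, and ∫u*·x³·u dx = 18.181, so ⟨x³⟩ = 18.181 / 0.71360.
⟨x³⟩ = 25.478.

25.5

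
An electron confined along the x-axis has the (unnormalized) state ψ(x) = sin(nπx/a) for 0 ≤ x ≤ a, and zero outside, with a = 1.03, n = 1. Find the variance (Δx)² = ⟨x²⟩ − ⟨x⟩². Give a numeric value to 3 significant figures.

Compute ⟨x⟩ and ⟨x²⟩ separately, then (Δx)² = ⟨x²⟩ − ⟨x⟩².
With sin²θ = (1 − cos2θ)/2 on 0 ≤ x ≤ a: ∫sin²(nπx/a) dx = a/2, ∫x·sin²(nπx/a) dx = a²/4, ∫x²·sin²(nπx/a) dx = a³·(1/6 − 1/(4n²π²)); higher powers xᵏ the same way, integrating xᵏ·cos(2nπx/a) by parts.
Normalization: ∫|ψ|² dx = 0.51500.
⟨x⟩ = 0.51500 and ⟨x²⟩ = 0.29989.
(Δx)² = 0.29989 − (0.51500)² = 0.034663.

0.0347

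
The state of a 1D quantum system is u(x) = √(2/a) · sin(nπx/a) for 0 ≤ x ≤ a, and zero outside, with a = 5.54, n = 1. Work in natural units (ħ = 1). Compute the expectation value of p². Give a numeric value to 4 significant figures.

p² u = −ħ² d²u/dx²; ⟨p²⟩ = −ħ² ∫ u*·u'' dx.
d/dx sin(nπx/a) = (nπ/a)·cos(nπx/a) and d²/dx² sin(nπx/a) = −(nπ/a)²·sin(nπx/a); on 0 ≤ x ≤ a, ∫sin²(nπx/a) dx = a/2 and ∫sin(nπx/a)·cos(nπx/a) dx = 0.
⟨p²⟩ = 0.32157.

0.3216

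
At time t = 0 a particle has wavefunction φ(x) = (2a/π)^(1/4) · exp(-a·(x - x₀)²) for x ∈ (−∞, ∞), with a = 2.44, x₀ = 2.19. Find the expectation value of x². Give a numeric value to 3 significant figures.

4.90

⟨x²⟩ = ∫ x²·|φ|² dx (integrals over the domain).
Gaussian moments (u = x − x₀): ∫u^(2j)·e^(−2au²) du = (2j−1)!!/(4a)^j · √(π/(2a)), odd powers integrate to 0; here √(π/(2a)) = 0.80235.
⟨x²⟩ = 4.8986.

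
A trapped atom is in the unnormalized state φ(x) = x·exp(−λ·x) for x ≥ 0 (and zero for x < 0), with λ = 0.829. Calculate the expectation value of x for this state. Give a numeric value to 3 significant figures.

1.81

⟨x⟩ = ∫ x·|φ|² dx / ∫|φ|² dx (integrals over the domain).
Every integrand reduces to terms xʲ·e^(−2λx) on [0, ∞); use ∫₀^∞ xʲ·e^(−2λx) dx = j!/(2λ)^(j+1).
State is unnormalized: ∫|φ|² dx = 0.43881, and ∫φ*·x·φ dx = 0.79399, so ⟨x⟩ = 0.79399 / 0.43881.
⟨x⟩ = 1.8094.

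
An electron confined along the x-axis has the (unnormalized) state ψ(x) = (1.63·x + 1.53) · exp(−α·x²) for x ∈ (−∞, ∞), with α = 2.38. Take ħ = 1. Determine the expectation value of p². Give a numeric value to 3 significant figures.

2.89

p² ψ = −ħ² d²ψ/dx²; ⟨p²⟩ = −ħ² ∫ ψ*·ψ'' dx / ∫|ψ|² dx.
Expand each integrand as polynomial × e^(−2αx²) and use ∫x^(2j)·e^(−2αx²) dx = (2j−1)!!/(4α)^j · √(π/(2α)), odd powers → 0; here √(π/(2α)) = 0.81240. Differentiate with the product rule, d/dx e^(−αx²) = −2αx·e^(−αx²).
State is unnormalized: ∫|ψ|² dx = 2.1285, and ∫ψ*·(−ħ² ψ'') dx = 6.1450, so ⟨p²⟩ = 6.1450 / 2.1285.
⟨p²⟩ = 2.8870.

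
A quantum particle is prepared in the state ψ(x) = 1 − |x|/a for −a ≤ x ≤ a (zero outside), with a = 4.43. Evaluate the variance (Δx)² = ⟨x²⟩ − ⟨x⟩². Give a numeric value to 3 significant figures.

1.96

Compute ⟨x⟩ and ⟨x²⟩ separately, then (Δx)² = ⟨x²⟩ − ⟨x⟩².
ψ is even, so ∫ over [−a, a] = 2∫₀ᵃ with ψ = 1 − x/a there: ∫₀ᵃ (1 − x/a)² dx = a/3, ∫₀ᵃ x²(1 − x/a)² dx = a³/30, ∫₀ᵃ x⁴(1 − x/a)² dx = a⁵/105.
Normalization: ∫|ψ|² dx = 2.9533.
⟨x⟩ = 0.0000 and ⟨x²⟩ = 1.9625.
(Δx)² = 1.9625 − (0.0000)² = 1.9625.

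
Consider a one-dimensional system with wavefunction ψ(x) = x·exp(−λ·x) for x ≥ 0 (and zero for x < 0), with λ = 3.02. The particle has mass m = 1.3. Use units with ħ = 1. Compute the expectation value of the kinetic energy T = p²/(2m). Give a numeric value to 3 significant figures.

T = −(ħ²/2m) d²/dx², so ⟨T⟩ = −(ħ²/2m) ∫ ψ*·ψ'' dx / ∫|ψ|² dx; with m = 1.3.
Differentiate x·exp(−λ·x) with the product rule; every integrand then reduces to terms xʲ·e^(−2λx) on [0, ∞), with ∫₀^∞ xʲ·e^(−2λx) dx = j!/(2λ)^(j+1).
State is unnormalized: ∫|ψ|² dx = 0.0090765, and ∫ψ*·(−ħ²/2m · ψ'') dx = 0.031839, so ⟨T⟩ = 0.031839 / 0.0090765.
⟨T⟩ = 3.5078.

3.51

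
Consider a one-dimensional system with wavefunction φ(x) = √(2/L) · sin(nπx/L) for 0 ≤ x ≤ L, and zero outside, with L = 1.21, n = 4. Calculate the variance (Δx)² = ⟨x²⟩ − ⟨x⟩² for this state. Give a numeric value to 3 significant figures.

0.117

Compute ⟨x⟩ and ⟨x²⟩ separately, then (Δx)² = ⟨x²⟩ − ⟨x⟩².
With sin²θ = (1 − cos2θ)/2 on 0 ≤ x ≤ L: ∫sin²(nπx/L) dx = L/2, ∫x·sin²(nπx/L) dx = L²/4, ∫x²·sin²(nπx/L) dx = L³·(1/6 − 1/(4n²π²)); higher powers xᵏ the same way, integrating xᵏ·cos(2nπx/L) by parts.
⟨x⟩ = 0.60500 and ⟨x²⟩ = 0.48340.
(Δx)² = 0.48340 − (0.60500)² = 0.11737.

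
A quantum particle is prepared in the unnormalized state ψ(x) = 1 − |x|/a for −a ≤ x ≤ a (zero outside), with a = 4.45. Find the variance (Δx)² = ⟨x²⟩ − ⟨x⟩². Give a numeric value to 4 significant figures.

1.980

Compute ⟨x⟩ and ⟨x²⟩ separately, then (Δx)² = ⟨x²⟩ − ⟨x⟩².
ψ is even, so ∫ over [−a, a] = 2∫₀ᵃ with ψ = 1 − x/a there: ∫₀ᵃ (1 − x/a)² dx = a/3, ∫₀ᵃ x²(1 − x/a)² dx = a³/30, ∫₀ᵃ x⁴(1 − x/a)² dx = a⁵/105.
Normalization: ∫|ψ|² dx = 2.9667.
⟨x⟩ = 0.0000 and ⟨x²⟩ = 1.9803.
(Δx)² = 1.9803 − (0.0000)² = 1.9803.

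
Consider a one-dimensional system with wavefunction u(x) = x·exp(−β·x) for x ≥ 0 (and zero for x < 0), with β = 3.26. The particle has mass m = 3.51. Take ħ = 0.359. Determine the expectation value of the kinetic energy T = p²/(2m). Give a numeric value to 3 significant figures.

0.195

T = −(ħ²/2m) d²/dx², so ⟨T⟩ = −(ħ²/2m) ∫ u*·u'' dx / ∫|u|² dx; with m = 3.51.
Differentiate x·exp(−β·x) with the product rule; every integrand then reduces to terms xʲ·e^(−2βx) on [0, ∞), with ∫₀^∞ xʲ·e^(−2βx) dx = j!/(2β)^(j+1).
State is unnormalized: ∫|u|² dx = 0.0072158, and ∫u*·(−ħ²/2m · u'') dx = 0.0014079, so ⟨T⟩ = 0.0014079 / 0.0072158.
⟨T⟩ = 0.19511.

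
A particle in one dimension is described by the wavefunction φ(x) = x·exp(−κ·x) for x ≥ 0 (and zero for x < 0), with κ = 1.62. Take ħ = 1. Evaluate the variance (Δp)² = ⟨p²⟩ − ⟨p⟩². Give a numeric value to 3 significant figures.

2.62

Compute ⟨p⟩ and ⟨p²⟩ separately; (Δp)² = ⟨p²⟩ − ⟨p⟩².
Differentiate x·exp(−κ·x) with the product rule; every integrand then reduces to terms xʲ·e^(−2κx) on [0, ∞), with ∫₀^∞ xʲ·e^(−2κx) dx = j!/(2κ)^(j+1).
Normalization: ∫|φ|² dx = 0.058802.
⟨p⟩ = 0.0000 and ⟨p²⟩ = 2.6244.
(Δp)² = 2.6244 − (0.0000)² = 2.6244.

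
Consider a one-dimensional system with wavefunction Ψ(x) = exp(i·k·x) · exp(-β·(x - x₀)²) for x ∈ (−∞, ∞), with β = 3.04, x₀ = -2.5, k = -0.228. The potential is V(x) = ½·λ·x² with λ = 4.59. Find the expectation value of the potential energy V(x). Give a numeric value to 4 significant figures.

⟨V⟩ = ∫ V(x)·|Ψ|² dx / ∫|Ψ|² dx.
Gaussian moments (u = x − x₀): ∫u^(2j)·e^(−2βu²) du = (2j−1)!!/(4β)^j · √(π/(2β)), odd powers integrate to 0; here √(π/(2β)) = 0.71882.
State is unnormalized: ∫|Ψ|² dx = 0.71882, and ∫Ψ*·V(x)·Ψ dx = 10.446, so ⟨V⟩ = 10.446 / 0.71882.
⟨V⟩ = 14.532.

14.53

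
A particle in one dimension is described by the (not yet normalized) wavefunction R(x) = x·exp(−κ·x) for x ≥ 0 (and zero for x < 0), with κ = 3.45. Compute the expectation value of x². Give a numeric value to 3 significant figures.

⟨x²⟩ = ∫ x²·|R|² dx / ∫|R|² dx (integrals over the domain).
Every integrand reduces to terms xʲ·e^(−2κx) on [0, ∞); use ∫₀^∞ xʲ·e^(−2κx) dx = j!/(2κ)^(j+1).
State is unnormalized: ∫|R|² dx = 0.0060881, and ∫R*·x²·R dx = 0.0015345, so ⟨x²⟩ = 0.0015345 / 0.0060881.
⟨x²⟩ = 0.25205.

0.252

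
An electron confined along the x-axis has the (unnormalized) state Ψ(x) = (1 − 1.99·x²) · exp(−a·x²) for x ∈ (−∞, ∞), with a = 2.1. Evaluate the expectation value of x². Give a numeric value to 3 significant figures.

0.0721

⟨x²⟩ = ∫ x²·|Ψ|² dx / ∫|Ψ|² dx (integrals over the domain).
Expand each integrand as polynomial × e^(−2ax²) and use ∫x^(2j)·e^(−2ax²) dx = (2j−1)!!/(4a)^j · √(π/(2a)), odd powers → 0; here √(π/(2a)) = 0.86487.
State is unnormalized: ∫|Ψ|² dx = 0.60071, and ∫Ψ*·x²·Ψ dx = 0.043288, so ⟨x²⟩ = 0.043288 / 0.60071.
⟨x²⟩ = 0.072061.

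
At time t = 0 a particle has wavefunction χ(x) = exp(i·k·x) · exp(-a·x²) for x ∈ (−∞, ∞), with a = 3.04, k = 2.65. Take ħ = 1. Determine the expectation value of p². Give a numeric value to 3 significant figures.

p² χ = −ħ² d²χ/dx²; ⟨p²⟩ = −ħ² ∫ χ*·χ'' dx / ∫|χ|² dx.
Gaussian moments: ∫x^(2j)·e^(−2ax²) dx = (2j−1)!!/(4a)^j · √(π/(2a)), odd powers integrate to 0; here √(π/(2a)) = 0.71882. Derivatives: χ′ = (ik − 2ax)·χ, χ″ = ((ik − 2ax)² − 2a)·χ; the odd-in-x pieces drop out.
State is unnormalized: ∫|χ|² dx = 0.71882, and ∫χ*·(−ħ² χ'') dx = 7.2332, so ⟨p²⟩ = 7.2332 / 0.71882.
⟨p²⟩ = 10.063.

10.1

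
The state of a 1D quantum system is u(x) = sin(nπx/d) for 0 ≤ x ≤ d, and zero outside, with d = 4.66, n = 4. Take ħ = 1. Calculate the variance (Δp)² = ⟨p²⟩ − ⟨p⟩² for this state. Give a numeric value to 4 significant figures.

Compute ⟨p⟩ and ⟨p²⟩ separately; (Δp)² = ⟨p²⟩ − ⟨p⟩².
d/dx sin(nπx/d) = (nπ/d)·cos(nπx/d) and d²/dx² sin(nπx/d) = −(nπ/d)²·sin(nπx/d); on 0 ≤ x ≤ d, ∫sin²(nπx/d) dx = d/2 and ∫sin(nπx/d)·cos(nπx/d) dx = 0.
Normalization: ∫|u|² dx = 2.3300.
⟨p⟩ = 0.0000 and ⟨p²⟩ = 7.2719.
(Δp)² = 7.2719 − (0.0000)² = 7.2719.

7.272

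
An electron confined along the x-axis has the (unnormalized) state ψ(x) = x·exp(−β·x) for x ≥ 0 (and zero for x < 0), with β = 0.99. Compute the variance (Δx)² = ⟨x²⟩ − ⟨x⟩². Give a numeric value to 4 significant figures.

Compute ⟨x⟩ and ⟨x²⟩ separately, then (Δx)² = ⟨x²⟩ − ⟨x⟩².
Every integrand reduces to terms xʲ·e^(−2βx) on [0, ∞); use ∫₀^∞ xʲ·e^(−2βx) dx = j!/(2β)^(j+1).
Normalization: ∫|ψ|² dx = 0.25765.
⟨x⟩ = 1.5152 and ⟨x²⟩ = 3.0609.
(Δx)² = 3.0609 − (1.5152)² = 0.76523.

0.7652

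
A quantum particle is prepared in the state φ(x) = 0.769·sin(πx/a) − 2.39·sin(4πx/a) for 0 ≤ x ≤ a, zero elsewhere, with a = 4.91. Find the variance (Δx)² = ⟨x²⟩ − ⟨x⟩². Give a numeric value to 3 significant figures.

Compute ⟨x⟩ and ⟨x²⟩ separately, then (Δx)² = ⟨x²⟩ − ⟨x⟩².
On 0 ≤ x ≤ a (j ≠ l): ∫sin²(jπx/a) dx = a/2, ∫sin(jπx/a)·sin(lπx/a) dx = 0; diagonal moments ∫x·sin²(jπx/a) dx = a²/4, ∫x²·sin²(jπx/a) dx = a³·(1/6 − 1/(4j²π²)); cross terms ∫x·sin(jπx/a)·sin(lπx/a) dx = 0 for j + l even and −4jla²/(π²(j² − l²)²) for j + l odd, ∫x²·sin(jπx/a)·sin(lπx/a) dx = (−1)^(j+l)·4jla³/(π²(j² − l²)²); higher powers the same way via product-to-sum and parts.
Normalization: ∫|φ|² dx = 15.475.
⟨x⟩ = 2.4963 and ⟨x²⟩ = 8.0549.
(Δx)² = 8.0549 − (2.4963)² = 1.8236.

1.82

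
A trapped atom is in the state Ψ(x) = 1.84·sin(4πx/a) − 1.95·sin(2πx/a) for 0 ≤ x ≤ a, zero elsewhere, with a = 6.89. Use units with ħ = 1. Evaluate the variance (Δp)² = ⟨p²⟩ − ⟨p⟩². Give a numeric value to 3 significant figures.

2.01

Compute ⟨p⟩ and ⟨p²⟩ separately; (Δp)² = ⟨p²⟩ − ⟨p⟩².
d²/dx² sin(jπx/a) = −(jπ/a)²·sin(jπx/a); on 0 ≤ x ≤ a, ∫sin²(jπx/a) dx = a/2 and ∫sin(jπx/a)·sin(lπx/a) dx = 0 for j ≠ l, so only diagonal terms survive in ∫|Ψ|² and ∫Ψ·Ψ″; ∫Ψ·Ψ′ dx = [Ψ²/2] between the walls = 0.
Normalization: ∫|Ψ|² dx = 24.763.
⟨p⟩ = 0.0000 and ⟨p²⟩ = 2.0067.
(Δp)² = 2.0067 − (0.0000)² = 2.0067.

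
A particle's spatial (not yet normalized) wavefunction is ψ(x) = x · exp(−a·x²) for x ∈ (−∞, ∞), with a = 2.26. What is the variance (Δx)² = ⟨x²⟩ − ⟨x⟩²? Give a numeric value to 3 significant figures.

Compute ⟨x⟩ and ⟨x²⟩ separately, then (Δx)² = ⟨x²⟩ − ⟨x⟩².
Expand each integrand as polynomial × e^(−2ax²) and use ∫x^(2j)·e^(−2ax²) dx = (2j−1)!!/(4a)^j · √(π/(2a)), odd powers → 0; here √(π/(2a)) = 0.83369.
Normalization: ∫|ψ|² dx = 0.092223.
⟨x⟩ = 0.0000 and ⟨x²⟩ = 0.33186.
(Δx)² = 0.33186 − (0.0000)² = 0.33186.

0.332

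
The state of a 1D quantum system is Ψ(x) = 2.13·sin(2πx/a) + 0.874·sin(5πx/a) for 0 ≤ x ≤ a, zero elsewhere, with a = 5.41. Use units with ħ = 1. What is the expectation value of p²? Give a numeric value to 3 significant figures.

2.37

p² Ψ = −ħ² d²Ψ/dx²; ⟨p²⟩ = −ħ² ∫ Ψ*·Ψ'' dx / ∫|Ψ|² dx.
d²/dx² sin(jπx/a) = −(jπ/a)²·sin(jπx/a); on 0 ≤ x ≤ a, ∫sin²(jπx/a) dx = a/2 and ∫sin(jπx/a)·sin(lπx/a) dx = 0 for j ≠ l, so only diagonal terms survive in ∫|Ψ|² and ∫Ψ·Ψ″; ∫Ψ·Ψ′ dx = [Ψ²/2] between the walls = 0.
State is unnormalized: ∫|Ψ|² dx = 14.339, and ∫Ψ*·(−ħ² Ψ'') dx = 33.973, so ⟨p²⟩ = 33.973 / 14.339.
⟨p²⟩ = 2.3693.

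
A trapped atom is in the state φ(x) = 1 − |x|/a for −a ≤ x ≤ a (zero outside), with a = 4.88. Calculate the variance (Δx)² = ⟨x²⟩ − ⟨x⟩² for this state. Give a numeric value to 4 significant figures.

2.381

Compute ⟨x⟩ and ⟨x²⟩ separately, then (Δx)² = ⟨x²⟩ − ⟨x⟩².
φ is even, so ∫ over [−a, a] = 2∫₀ᵃ with φ = 1 − x/a there: ∫₀ᵃ (1 − x/a)² dx = a/3, ∫₀ᵃ x²(1 − x/a)² dx = a³/30, ∫₀ᵃ x⁴(1 − x/a)² dx = a⁵/105.
Normalization: ∫|φ|² dx = 3.2533.
⟨x⟩ = 0.0000 and ⟨x²⟩ = 2.3814.
(Δx)² = 2.3814 − (0.0000)² = 2.3814.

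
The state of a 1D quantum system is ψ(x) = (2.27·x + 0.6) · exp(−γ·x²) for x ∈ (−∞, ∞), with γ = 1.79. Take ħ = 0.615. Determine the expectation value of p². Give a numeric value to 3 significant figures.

p² ψ = −ħ² d²ψ/dx²; ⟨p²⟩ = −ħ² ∫ ψ*·ψ'' dx / ∫|ψ|² dx.
Expand each integrand as polynomial × e^(−2γx²) and use ∫x^(2j)·e^(−2γx²) dx = (2j−1)!!/(4γ)^j · √(π/(2γ)), odd powers → 0; here √(π/(2γ)) = 0.93677. Differentiate with the product rule, d/dx e^(−γx²) = −2γx·e^(−γx²).
State is unnormalized: ∫|ψ|² dx = 1.0114, and ∫ψ*·(−ħ² ψ'') dx = 1.5976, so ⟨p²⟩ = 1.5976 / 1.0114.
⟨p²⟩ = 1.5796.

1.58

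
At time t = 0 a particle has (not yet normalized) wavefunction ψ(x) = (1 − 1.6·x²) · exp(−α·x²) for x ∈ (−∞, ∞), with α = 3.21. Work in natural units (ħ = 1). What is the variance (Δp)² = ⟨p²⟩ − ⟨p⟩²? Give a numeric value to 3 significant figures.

5.47

Compute ⟨p⟩ and ⟨p²⟩ separately; (Δp)² = ⟨p²⟩ − ⟨p⟩².
Expand each integrand as polynomial × e^(−2αx²) and use ∫x^(2j)·e^(−2αx²) dx = (2j−1)!!/(4α)^j · √(π/(2α)), odd powers → 0; here √(π/(2α)) = 0.69953. Differentiate with the product rule, d/dx e^(−αx²) = −2αx·e^(−αx²).
Normalization: ∫|ψ|² dx = 0.55778.
⟨p⟩ = 0.0000 and ⟨p²⟩ = 5.4667.
(Δp)² = 5.4667 − (0.0000)² = 5.4667.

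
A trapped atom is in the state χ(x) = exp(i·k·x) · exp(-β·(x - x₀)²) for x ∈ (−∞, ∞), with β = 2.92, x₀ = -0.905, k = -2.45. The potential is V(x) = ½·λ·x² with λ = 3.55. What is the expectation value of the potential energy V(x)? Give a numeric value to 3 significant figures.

1.61

⟨V⟩ = ∫ V(x)·|χ|² dx / ∫|χ|² dx.
Gaussian moments (u = x − x₀): ∫u^(2j)·e^(−2βu²) du = (2j−1)!!/(4β)^j · √(π/(2β)), odd powers integrate to 0; here √(π/(2β)) = 0.73345.
State is unnormalized: ∫|χ|² dx = 0.73345, and ∫χ*·V(x)·χ dx = 1.1777, so ⟨V⟩ = 1.1777 / 0.73345.
⟨V⟩ = 1.6057.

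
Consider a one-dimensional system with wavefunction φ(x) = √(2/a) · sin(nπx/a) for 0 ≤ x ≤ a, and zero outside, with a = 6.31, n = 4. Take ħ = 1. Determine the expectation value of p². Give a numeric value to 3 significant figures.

p² φ = −ħ² d²φ/dx²; ⟨p²⟩ = −ħ² ∫ φ*·φ'' dx.
d/dx sin(nπx/a) = (nπ/a)·cos(nπx/a) and d²/dx² sin(nπx/a) = −(nπ/a)²·sin(nπx/a); on 0 ≤ x ≤ a, ∫sin²(nπx/a) dx = a/2 and ∫sin(nπx/a)·cos(nπx/a) dx = 0.
⟨p²⟩ = 3.9661.

3.97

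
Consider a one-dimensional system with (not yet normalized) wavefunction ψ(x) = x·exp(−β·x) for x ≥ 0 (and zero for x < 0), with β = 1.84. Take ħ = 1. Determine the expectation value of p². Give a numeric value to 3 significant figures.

p² ψ = −ħ² d²ψ/dx²; ⟨p²⟩ = −ħ² ∫ ψ*·ψ'' dx / ∫|ψ|² dx.
Differentiate x·exp(−β·x) with the product rule; every integrand then reduces to terms xʲ·e^(−2βx) on [0, ∞), with ∫₀^∞ xʲ·e^(−2βx) dx = j!/(2β)^(j+1).
State is unnormalized: ∫|ψ|² dx = 0.040132, and ∫ψ*·(−ħ² ψ'') dx = 0.13587, so ⟨p²⟩ = 0.13587 / 0.040132.
⟨p²⟩ = 3.3856.

3.39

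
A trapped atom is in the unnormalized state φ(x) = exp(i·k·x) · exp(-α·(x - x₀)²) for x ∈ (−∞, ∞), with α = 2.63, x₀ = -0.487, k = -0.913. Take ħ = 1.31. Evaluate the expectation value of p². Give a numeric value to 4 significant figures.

5.944

p² φ = −ħ² d²φ/dx²; ⟨p²⟩ = −ħ² ∫ φ*·φ'' dx / ∫|φ|² dx.
Gaussian moments (u = x − x₀): ∫u^(2j)·e^(−2αu²) du = (2j−1)!!/(4α)^j · √(π/(2α)), odd powers integrate to 0; here √(π/(2α)) = 0.77283. Derivatives: φ′ = (ik − 2αu)·φ, φ″ = ((ik − 2αu)² − 2α)·φ; the odd-in-u pieces drop out.
State is unnormalized: ∫|φ|² dx = 0.77283, and ∫φ*·(−ħ² φ'') dx = 4.5936, so ⟨p²⟩ = 4.5936 / 0.77283.
⟨p²⟩ = 5.9438.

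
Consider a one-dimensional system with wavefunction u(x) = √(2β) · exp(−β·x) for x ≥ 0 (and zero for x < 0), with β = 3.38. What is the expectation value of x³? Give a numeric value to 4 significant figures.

⟨x³⟩ = ∫ x³·|u|² dx (integrals over the domain).
Every integrand reduces to terms xʲ·e^(−2βx) on [0, ∞); use ∫₀^∞ xʲ·e^(−2βx) dx = j!/(2β)^(j+1).
⟨x³⟩ = 0.019423.

0.01942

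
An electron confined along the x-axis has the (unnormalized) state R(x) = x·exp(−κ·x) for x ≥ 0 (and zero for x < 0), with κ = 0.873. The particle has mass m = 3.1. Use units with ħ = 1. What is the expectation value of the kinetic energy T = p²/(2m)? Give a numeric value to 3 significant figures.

T = −(ħ²/2m) d²/dx², so ⟨T⟩ = −(ħ²/2m) ∫ R*·R'' dx / ∫|R|² dx; with m = 3.1.
Differentiate x·exp(−κ·x) with the product rule; every integrand then reduces to terms xʲ·e^(−2κx) on [0, ∞), with ∫₀^∞ xʲ·e^(−2κx) dx = j!/(2κ)^(j+1).
State is unnormalized: ∫|R|² dx = 0.37575, and ∫R*·(−ħ²/2m · R'') dx = 0.046189, so ⟨T⟩ = 0.046189 / 0.37575.
⟨T⟩ = 0.12292.

0.123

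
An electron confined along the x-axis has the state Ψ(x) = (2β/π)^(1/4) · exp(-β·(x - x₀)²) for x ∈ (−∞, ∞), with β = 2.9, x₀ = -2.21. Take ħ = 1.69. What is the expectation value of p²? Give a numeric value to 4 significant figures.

p² Ψ = −ħ² d²Ψ/dx²; ⟨p²⟩ = −ħ² ∫ Ψ*·Ψ'' dx.
Gaussian moments (u = x − x₀): ∫u^(2j)·e^(−2βu²) du = (2j−1)!!/(4β)^j · √(π/(2β)), odd powers integrate to 0; here √(π/(2β)) = 0.73597. Derivatives: d/dx e^(−βu²) = −2βu·e^(−βu²), d²/dx² e^(−βu²) = (4β²u² − 2β)·e^(−βu²).
⟨p²⟩ = 8.2827.

8.283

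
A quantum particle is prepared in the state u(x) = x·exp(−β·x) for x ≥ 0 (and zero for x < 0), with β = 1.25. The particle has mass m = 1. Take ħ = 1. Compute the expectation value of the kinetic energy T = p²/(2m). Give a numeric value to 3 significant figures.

T = −(ħ²/2m) d²/dx², so ⟨T⟩ = −(ħ²/2m) ∫ u*·u'' dx / ∫|u|² dx; with m = 1.
Differentiate x·exp(−β·x) with the product rule; every integrand then reduces to terms xʲ·e^(−2βx) on [0, ∞), with ∫₀^∞ xʲ·e^(−2βx) dx = j!/(2β)^(j+1).
State is unnormalized: ∫|u|² dx = 0.12800, and ∫u*·(−ħ²/2m · u'') dx = 0.10000, so ⟨T⟩ = 0.10000 / 0.12800.
⟨T⟩ = 0.78125.

0.781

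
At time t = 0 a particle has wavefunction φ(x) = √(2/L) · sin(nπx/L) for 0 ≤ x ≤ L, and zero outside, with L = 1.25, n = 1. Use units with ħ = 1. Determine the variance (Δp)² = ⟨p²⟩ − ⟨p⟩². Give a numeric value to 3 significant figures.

Compute ⟨p⟩ and ⟨p²⟩ separately; (Δp)² = ⟨p²⟩ − ⟨p⟩².
d/dx sin(nπx/L) = (nπ/L)·cos(nπx/L) and d²/dx² sin(nπx/L) = −(nπ/L)²·sin(nπx/L); on 0 ≤ x ≤ L, ∫sin²(nπx/L) dx = L/2 and ∫sin(nπx/L)·cos(nπx/L) dx = 0.
⟨p⟩ = 0.0000 and ⟨p²⟩ = 6.3165.
(Δp)² = 6.3165 − (0.0000)² = 6.3165.

6.32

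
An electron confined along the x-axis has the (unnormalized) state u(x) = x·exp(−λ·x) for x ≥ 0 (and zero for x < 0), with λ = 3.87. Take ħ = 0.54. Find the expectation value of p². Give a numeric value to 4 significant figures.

4.367

p² u = −ħ² d²u/dx²; ⟨p²⟩ = −ħ² ∫ u*·u'' dx / ∫|u|² dx.
Differentiate x·exp(−λ·x) with the product rule; every integrand then reduces to terms xʲ·e^(−2λx) on [0, ∞), with ∫₀^∞ xʲ·e^(−2λx) dx = j!/(2λ)^(j+1).
State is unnormalized: ∫|u|² dx = 0.0043133, and ∫u*·(−ħ² u'') dx = 0.018837, so ⟨p²⟩ = 0.018837 / 0.0043133.
⟨p²⟩ = 4.3673.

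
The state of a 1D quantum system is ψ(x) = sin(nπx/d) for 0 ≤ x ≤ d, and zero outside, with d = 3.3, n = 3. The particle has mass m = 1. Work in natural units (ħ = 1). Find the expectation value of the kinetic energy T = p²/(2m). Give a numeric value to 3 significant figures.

T = −(ħ²/2m) d²/dx², so ⟨T⟩ = −(ħ²/2m) ∫ ψ*·ψ'' dx / ∫|ψ|² dx; with m = 1.
d/dx sin(nπx/d) = (nπ/d)·cos(nπx/d) and d²/dx² sin(nπx/d) = −(nπ/d)²·sin(nπx/d); on 0 ≤ x ≤ d, ∫sin²(nπx/d) dx = d/2 and ∫sin(nπx/d)·cos(nπx/d) dx = 0.
State is unnormalized: ∫|ψ|² dx = 1.6500, and ∫ψ*·(−ħ²/2m · ψ'') dx = 6.7293, so ⟨T⟩ = 6.7293 / 1.6500.
⟨T⟩ = 4.0783.

4.08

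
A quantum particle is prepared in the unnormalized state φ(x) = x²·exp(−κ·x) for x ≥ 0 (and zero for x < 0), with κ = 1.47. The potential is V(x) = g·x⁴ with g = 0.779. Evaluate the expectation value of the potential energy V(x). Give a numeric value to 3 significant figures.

⟨V⟩ = ∫ V(x)·|φ|² dx / ∫|φ|² dx.
Every integrand reduces to terms xʲ·e^(−2κx) on [0, ∞); use ∫₀^∞ xʲ·e^(−2κx) dx = j!/(2κ)^(j+1).
State is unnormalized: ∫|φ|² dx = 0.10926, and ∫φ*·V(x)·φ dx = 1.9140, so ⟨V⟩ = 1.9140 / 0.10926.
⟨V⟩ = 17.517.

17.5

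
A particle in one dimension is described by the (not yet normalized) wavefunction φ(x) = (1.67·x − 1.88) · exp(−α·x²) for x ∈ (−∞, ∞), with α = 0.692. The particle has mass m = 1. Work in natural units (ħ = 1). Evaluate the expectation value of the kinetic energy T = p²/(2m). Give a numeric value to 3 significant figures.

T = −(ħ²/2m) d²/dx², so ⟨T⟩ = −(ħ²/2m) ∫ φ*·φ'' dx / ∫|φ|² dx; with m = 1.
Expand each integrand as polynomial × e^(−2αx²) and use ∫x^(2j)·e^(−2αx²) dx = (2j−1)!!/(4α)^j · √(π/(2α)), odd powers → 0; here √(π/(2α)) = 1.5066. Differentiate with the product rule, d/dx e^(−αx²) = −2αx·e^(−αx²).
State is unnormalized: ∫|φ|² dx = 6.8430, and ∫φ*·(−ħ²/2m · φ'') dx = 3.4182, so ⟨T⟩ = 3.4182 / 6.8430.
⟨T⟩ = 0.49951.

0.500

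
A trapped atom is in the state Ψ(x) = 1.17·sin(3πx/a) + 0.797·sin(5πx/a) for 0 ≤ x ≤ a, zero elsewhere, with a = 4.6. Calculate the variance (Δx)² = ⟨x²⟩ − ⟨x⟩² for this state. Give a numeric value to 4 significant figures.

Compute ⟨x⟩ and ⟨x²⟩ separately, then (Δx)² = ⟨x²⟩ − ⟨x⟩².
On 0 ≤ x ≤ a (j ≠ l): ∫sin²(jπx/a) dx = a/2, ∫sin(jπx/a)·sin(lπx/a) dx = 0; diagonal moments ∫x·sin²(jπx/a) dx = a²/4, ∫x²·sin²(jπx/a) dx = a³·(1/6 − 1/(4j²π²)); cross terms ∫x·sin(jπx/a)·sin(lπx/a) dx = 0 for j + l even and −4jla²/(π²(j² − l²)²) for j + l odd, ∫x²·sin(jπx/a)·sin(lπx/a) dx = (−1)^(j+l)·4jla³/(π²(j² − l²)²); higher powers the same way via product-to-sum and parts.
Normalization: ∫|Ψ|² dx = 4.6095.
⟨x⟩ = 2.3000 and ⟨x²⟩ = 7.8936.
(Δx)² = 7.8936 − (2.3000)² = 2.6036.

2.604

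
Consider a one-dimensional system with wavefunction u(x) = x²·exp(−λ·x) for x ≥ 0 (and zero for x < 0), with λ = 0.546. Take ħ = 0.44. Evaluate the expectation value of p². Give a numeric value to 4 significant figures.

0.01924

p² u = −ħ² d²u/dx²; ⟨p²⟩ = −ħ² ∫ u*·u'' dx / ∫|u|² dx.
Differentiate x²·exp(−λ·x) with the product rule; every integrand then reduces to terms xʲ·e^(−2λx) on [0, ∞), with ∫₀^∞ xʲ·e^(−2λx) dx = j!/(2λ)^(j+1).
State is unnormalized: ∫|u|² dx = 15.456, and ∫u*·(−ħ² u'') dx = 0.29735, so ⟨p²⟩ = 0.29735 / 15.456.
⟨p²⟩ = 0.019238.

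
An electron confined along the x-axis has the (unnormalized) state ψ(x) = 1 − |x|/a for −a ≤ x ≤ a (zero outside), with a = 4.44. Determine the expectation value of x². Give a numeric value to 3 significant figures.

1.97

⟨x²⟩ = ∫ x²·|ψ|² dx / ∫|ψ|² dx (integrals over the domain).
ψ is even, so ∫ over [−a, a] = 2∫₀ᵃ with ψ = 1 − x/a there: ∫₀ᵃ (1 − x/a)² dx = a/3, ∫₀ᵃ x²(1 − x/a)² dx = a³/30, ∫₀ᵃ x⁴(1 − x/a)² dx = a⁵/105.
State is unnormalized: ∫|ψ|² dx = 2.9600, and ∫ψ*·x²·ψ dx = 5.8352, so ⟨x²⟩ = 5.8352 / 2.9600.
⟨x²⟩ = 1.9714.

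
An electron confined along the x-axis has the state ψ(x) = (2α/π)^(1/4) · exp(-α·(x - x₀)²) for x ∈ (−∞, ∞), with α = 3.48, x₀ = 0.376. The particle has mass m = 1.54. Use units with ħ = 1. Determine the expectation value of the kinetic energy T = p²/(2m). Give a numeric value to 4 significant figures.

1.130

T = −(ħ²/2m) d²/dx², so ⟨T⟩ = −(ħ²/2m) ∫ ψ*·ψ'' dx; with m = 1.54.
Gaussian moments (u = x − x₀): ∫u^(2j)·e^(−2αu²) du = (2j−1)!!/(4α)^j · √(π/(2α)), odd powers integrate to 0; here √(π/(2α)) = 0.67185. Derivatives: d/dx e^(−αu²) = −2αu·e^(−αu²), d²/dx² e^(−αu²) = (4α²u² − 2α)·e^(−αu²).
⟨T⟩ = 1.1299.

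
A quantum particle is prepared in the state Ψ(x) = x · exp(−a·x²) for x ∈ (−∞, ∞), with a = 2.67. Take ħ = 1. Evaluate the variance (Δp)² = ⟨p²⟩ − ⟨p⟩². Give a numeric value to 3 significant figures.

8.01

Compute ⟨p⟩ and ⟨p²⟩ separately; (Δp)² = ⟨p²⟩ − ⟨p⟩².
Expand each integrand as polynomial × e^(−2ax²) and use ∫x^(2j)·e^(−2ax²) dx = (2j−1)!!/(4a)^j · √(π/(2a)), odd powers → 0; here √(π/(2a)) = 0.76702. Differentiate with the product rule, d/dx e^(−ax²) = −2ax·e^(−ax²).
Normalization: ∫|Ψ|² dx = 0.071818.
⟨p⟩ = 0.0000 and ⟨p²⟩ = 8.0100.
(Δp)² = 8.0100 − (0.0000)² = 8.0100.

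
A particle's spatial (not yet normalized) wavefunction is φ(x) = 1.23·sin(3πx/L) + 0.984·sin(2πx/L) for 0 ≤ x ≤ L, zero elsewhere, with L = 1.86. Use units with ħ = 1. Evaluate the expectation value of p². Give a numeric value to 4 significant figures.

p² φ = −ħ² d²φ/dx²; ⟨p²⟩ = −ħ² ∫ φ*·φ'' dx / ∫|φ|² dx.
d²/dx² sin(jπx/L) = −(jπ/L)²·sin(jπx/L); on 0 ≤ x ≤ L, ∫sin²(jπx/L) dx = L/2 and ∫sin(jπx/L)·sin(lπx/L) dx = 0 for j ≠ l, so only diagonal terms survive in ∫|φ|² and ∫φ·φ″; ∫φ·φ′ dx = [φ²/2] between the walls = 0.
State is unnormalized: ∫|φ|² dx = 2.3075, and ∫φ*·(−ħ² φ'') dx = 46.401, so ⟨p²⟩ = 46.401 / 2.3075.
⟨p²⟩ = 20.109.

20.11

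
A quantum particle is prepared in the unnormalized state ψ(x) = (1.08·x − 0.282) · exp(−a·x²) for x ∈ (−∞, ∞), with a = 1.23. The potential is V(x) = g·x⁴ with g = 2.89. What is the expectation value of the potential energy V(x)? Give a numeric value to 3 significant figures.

⟨V⟩ = ∫ V(x)·|ψ|² dx / ∫|ψ|² dx.
Expand each integrand as polynomial × e^(−2ax²) and use ∫x^(2j)·e^(−2ax²) dx = (2j−1)!!/(4a)^j · √(π/(2a)), odd powers → 0; here √(π/(2a)) = 1.1301.
State is unnormalized: ∫|ψ|² dx = 0.35778, and ∫ψ*·V(x)·ψ dx = 0.51198, so ⟨V⟩ = 0.51198 / 0.35778.
⟨V⟩ = 1.4310.

1.43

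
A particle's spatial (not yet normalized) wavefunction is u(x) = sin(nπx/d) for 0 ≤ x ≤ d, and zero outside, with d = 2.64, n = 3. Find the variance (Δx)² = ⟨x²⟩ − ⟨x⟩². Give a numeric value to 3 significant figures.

0.542

Compute ⟨x⟩ and ⟨x²⟩ separately, then (Δx)² = ⟨x²⟩ − ⟨x⟩².
With sin²θ = (1 − cos2θ)/2 on 0 ≤ x ≤ d: ∫sin²(nπx/d) dx = d/2, ∫x·sin²(nπx/d) dx = d²/4, ∫x²·sin²(nπx/d) dx = d³·(1/6 − 1/(4n²π²)); higher powers xᵏ the same way, integrating xᵏ·cos(2nπx/d) by parts.
Normalization: ∫|u|² dx = 1.3200.
⟨x⟩ = 1.3200 and ⟨x²⟩ = 2.2840.
(Δx)² = 2.2840 − (1.3200)² = 0.54157.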